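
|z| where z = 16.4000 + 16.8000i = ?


|z| = sqrt(16.4^2 + 16.8^2) = sqrt(268.96 + 282.24) = sqrt(551.2) = 23.4776

|z| = 23.4776


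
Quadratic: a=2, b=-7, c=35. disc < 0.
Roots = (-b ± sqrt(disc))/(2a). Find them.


disc = (-7)^2 - 4*2*35 = 49 - 280 = -231
sqrt(|disc|) = sqrt(231) = 15.1987
Real part = 7/(2*2) = 1.7500
Imag part = 15.1987/(2*2) = 3.7997

1.7500 ± 3.7997i


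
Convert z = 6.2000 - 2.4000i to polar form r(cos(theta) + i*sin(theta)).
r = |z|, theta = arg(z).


r = sqrt(38.44+5.76) = sqrt(44.2) = 6.6483
theta = atan2(-2.4, 6.2) = -21.1613 degrees

r = 6.6483, theta = -21.1613 degrees


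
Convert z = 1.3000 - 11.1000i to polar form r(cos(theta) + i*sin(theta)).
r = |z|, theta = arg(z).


r = sqrt(1.69+123.21) = sqrt(124.9) = 11.1759
theta = atan2(-11.1, 1.3) = -83.3201 degrees

r = 11.1759, theta = -83.3201 degrees


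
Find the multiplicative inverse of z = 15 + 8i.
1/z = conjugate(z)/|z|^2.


|z|^2 = 225+64 = 289
1/z = (15 - 8i)/289

1/z = 0.0519 - 0.0277i


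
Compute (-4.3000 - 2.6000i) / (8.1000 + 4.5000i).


Conjugate of z2 = 8.1000 - 4.5000i
Numerator: (-4.3000 - 2.6000i)(8.1000 - 4.5000i) = -46.5300 - 1.7100i
Denominator: 8.1^2 + 4.5^2 = 85.86
Result = (-46.5300 - 1.7100i)/85.86

-0.5419 - 0.0199i


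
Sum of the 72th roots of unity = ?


The sum of all 72th roots of unity is 0.
Geometric series: (1 - w^72)/(1 - w) = (1-1)/(1-w) = 0 since w^72 = 1, w ≠ 1.
Alternatively: coefficient of z^71 in z^72 - 1 is 0.

0


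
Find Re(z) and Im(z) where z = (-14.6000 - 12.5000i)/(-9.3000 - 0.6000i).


Multiply by conjugate: (-14.6000 - 12.5000i)(-9.3000 + 0.6000i) / ((-9.3)^2 + (-0.6)^2)
Numerator real = -14.6*(-9.3) - (12.5)*(-0.6) = 143.28
Numerator imag = -12.5*(-9.3) - (-14.6)*(-0.6) = 107.49
Denominator = 86.85
Re(z) = 143.28/86.85 = 1.6497
Im(z) = 107.49/86.85 = 1.2377

Re(z) = 1.6497, Im(z) = 1.2377


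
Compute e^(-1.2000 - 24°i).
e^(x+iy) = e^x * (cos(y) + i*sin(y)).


e^-1.2000 = 0.3012
cos(-24°) = 0.91355
sin(-24°) = -0.4067
Real = 0.3012*0.91355 = 0.2752
Imag = 0.3012*(-0.4067) = -0.1225

0.2752 - 0.1225i


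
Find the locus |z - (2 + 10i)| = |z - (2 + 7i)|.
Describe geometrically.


Equal distances means the locus is the perpendicular bisector of z1 and z2.
Midpoint = ((2+2)/2, (10+7)/2) = (2.0000, 8.5000)

Perpendicular bisector through (2.0000, 8.5000)


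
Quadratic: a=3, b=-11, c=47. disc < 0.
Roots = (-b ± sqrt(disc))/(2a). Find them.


disc = (-11)^2 - 4*3*47 = 121 - 564 = -443
sqrt(|disc|) = sqrt(443) = 21.0476
Real part = 11/(2*3) = 1.8333
Imag part = 21.0476/(2*3) = 3.5079

1.8333 ± 3.5079i


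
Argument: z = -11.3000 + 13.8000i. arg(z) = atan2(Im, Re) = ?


Re = -11.3, Im = 13.8
arg = atan2(13.8, -11.3) = 129.3120 degrees

arg(z) = 129.3120 degrees


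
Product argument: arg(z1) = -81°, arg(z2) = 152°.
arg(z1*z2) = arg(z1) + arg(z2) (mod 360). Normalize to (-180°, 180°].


arg(z1*z2) = -81° + 152° = 71°
Normalized to (-180°, 180°]: 71°

71°


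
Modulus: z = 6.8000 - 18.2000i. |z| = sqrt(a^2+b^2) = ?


|z| = sqrt(6.8^2 + (-18.2)^2) = sqrt(46.24 + 331.24) = sqrt(377.48) = 19.4288

|z| = 19.4288


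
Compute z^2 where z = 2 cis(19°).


r^2 = 2^2 = 4
n*theta = 2*19° = 38° = 38° (mod 360)
a = 4*cos(38°) = 3.1520
b = 4*sin(38°) = 2.4626

4 cis(38°) = 3.1520 + 2.4626i


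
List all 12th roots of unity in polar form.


The 12th roots of unity are cis(360k/12°) for k=0..11
Angle step = 360/12 = 30°
Primitive root: cis(30°)
Primitive root = 0.8660 + 0.5000i

12 roots at angles: 0°, 30°, 60°, 90°, 120°, 150°, 180°, 210°, 240°, 270°, 300°, 330°


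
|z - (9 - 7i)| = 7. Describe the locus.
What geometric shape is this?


|z - z0| = r is a circle with center z0 and radius r.
Center = (9, -7), radius = 7

Circle with center (9, -7) and radius 7


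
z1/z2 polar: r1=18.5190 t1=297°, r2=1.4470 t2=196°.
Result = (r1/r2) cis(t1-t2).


r = 18.5190 / 1.4470 = 12.7982
theta = 297° - 196° = 101° = 101° (mod 360)

12.7982 cis(101°)


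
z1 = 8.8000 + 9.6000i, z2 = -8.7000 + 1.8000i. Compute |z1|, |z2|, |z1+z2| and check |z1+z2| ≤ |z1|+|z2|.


|z1| = sqrt(8.8^2 + 9.6^2) = sqrt(169.6) = 13.0231
|z2| = sqrt((-8.7)^2 + 1.8^2) = sqrt(78.93) = 8.8843
z1+z2 = 0.1000 + 11.4000i
|z1+z2| = sqrt(129.97) = 11.4004
|z1|+|z2| = 13.0231 + 8.8843 = 21.9074

|z1+z2| = 11.4004 ≤ |z1|+|z2| = 21.9074 (verified)


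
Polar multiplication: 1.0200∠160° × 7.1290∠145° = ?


r = 1.0200 * 7.1290 = 7.2716
theta = 160° + 145° = 305° = 305° (mod 360)

7.2716 cis(305°)


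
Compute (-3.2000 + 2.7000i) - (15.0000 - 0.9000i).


Real: -3.2 - 15 = -18.2
Imag: 2.7 + 0.9 = 3.6

-18.2000 + 3.6000i


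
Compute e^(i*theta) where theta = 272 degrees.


cos(272°) = 0.0349
sin(272°) = -0.9994

e^(i*272°) = 0.0349 - 0.9994i


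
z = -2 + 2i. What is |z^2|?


|z| = sqrt(4+4) = sqrt(8) = 2.8284
|z^2| = |z|^2 = (sqrt(8))^2 = 8

|z^2| = 8


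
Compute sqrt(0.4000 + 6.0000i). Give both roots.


|z| = sqrt(0.16+36) = 6.0133
sqrt((|z|+a)/2) = sqrt((6.0133+0.4)/2) = sqrt(3.2067) = 1.7907
sqrt((|z|-a)/2) = sqrt((6.0133-0.4)/2) = sqrt(2.8067) = 1.6753

±(1.7907 + 1.6753i) i.e. 1.7907 + 1.6753i and -1.7907 - 1.6753i


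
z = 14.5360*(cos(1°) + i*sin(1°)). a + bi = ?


a = 14.5360*cos(1°) = 14.5360*0.99985 = 14.5338
b = 14.5360*sin(1°) = 14.5360*0.01745 = 0.2537

14.5338 + 0.2537i


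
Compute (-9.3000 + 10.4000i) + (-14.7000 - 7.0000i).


Real: -9.3 - 14.7 = -24
Imag: 10.4 - 7 = 3.4

-24.0000 + 3.4000i


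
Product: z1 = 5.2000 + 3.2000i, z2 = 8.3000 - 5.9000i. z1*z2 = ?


Real = 5.2*8.3 - 3.2*(-5.9) = 43.16 - (-18.88) = 62.04
Imag = 5.2*(-5.9) + 8.3*3.2 = -30.68 + 26.56 = -4.12

62.0400 - 4.1200i


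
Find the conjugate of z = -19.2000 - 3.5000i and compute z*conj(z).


z_bar = -19.2000 + 3.5000i
z*z_bar = (-19.2)^2 + (-3.5)^2 = 368.64 + 12.25 = 380.89

z_bar = -19.2000 + 3.5000i, z*z_bar = 380.89


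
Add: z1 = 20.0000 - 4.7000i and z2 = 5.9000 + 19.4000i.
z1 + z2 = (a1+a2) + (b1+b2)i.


Real: 20 + 5.9 = 25.9
Imag: -4.7 + 19.4 = 14.7

25.9000 + 14.7000i


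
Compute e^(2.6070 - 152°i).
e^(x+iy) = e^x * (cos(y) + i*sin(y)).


e^2.6070 = 13.5583
cos(-152°) = -0.88295
sin(-152°) = -0.46947
Real = 13.5583*(-0.88295) = -11.9713
Imag = 13.5583*(-0.46947) = -6.3652

-11.9713 - 6.3652i


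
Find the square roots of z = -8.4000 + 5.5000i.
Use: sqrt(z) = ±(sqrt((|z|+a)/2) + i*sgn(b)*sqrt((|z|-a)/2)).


|z| = sqrt(70.56+30.25) = 10.0404
sqrt((|z|+a)/2) = sqrt((10.0404+(-8.4))/2) = sqrt(0.8202) = 0.9057
sqrt((|z|-a)/2) = sqrt((10.0404-(-8.4))/2) = sqrt(9.2202) = 3.0365

±(0.9057 + 3.0365i) i.e. 0.9057 + 3.0365i and -0.9057 - 3.0365i


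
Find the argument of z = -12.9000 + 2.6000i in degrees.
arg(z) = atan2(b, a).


Re = -12.9, Im = 2.6
arg = atan2(2.6, -12.9) = 168.6047 degrees

arg(z) = 168.6047 degrees


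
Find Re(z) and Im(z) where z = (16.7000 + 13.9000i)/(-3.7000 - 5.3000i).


Multiply by conjugate: (16.7000 + 13.9000i)(-3.7000 + 5.3000i) / ((-3.7)^2 + (-5.3)^2)
Numerator real = 16.7*(-3.7) + 13.9*(-5.3) = -135.46
Numerator imag = 13.9*(-3.7) - 16.7*(-5.3) = 37.08
Denominator = 41.78
Re(z) = -135.46/41.78 = -3.2422
Im(z) = 37.08/41.78 = 0.8875

Re(z) = -3.2422, Im(z) = 0.8875


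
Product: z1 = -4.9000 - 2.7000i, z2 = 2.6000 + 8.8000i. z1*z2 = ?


Real = -4.9*2.6 - (-2.7)*8.8 = -12.74 - (-23.76) = 11.02
Imag = -4.9*8.8 + 2.6*(-2.7) = -43.12 - (7.02) = -50.14

11.0200 - 50.1400i


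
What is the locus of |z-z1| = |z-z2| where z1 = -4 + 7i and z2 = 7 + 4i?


Equal distances means the locus is the perpendicular bisector of z1 and z2.
Midpoint = ((-4+7)/2, (7+4)/2) = (1.5000, 5.5000)

Perpendicular bisector through (1.5000, 5.5000)


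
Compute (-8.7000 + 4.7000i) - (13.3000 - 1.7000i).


Real: -8.7 - 13.3 = -22
Imag: 4.7 + 1.7 = 6.4

-22.0000 + 6.4000i


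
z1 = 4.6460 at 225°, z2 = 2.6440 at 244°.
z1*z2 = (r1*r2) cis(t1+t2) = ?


r = 4.6460 * 2.6440 = 12.2840
theta = 225° + 244° = 469° = 109° (mod 360)

12.2840 cis(109°)


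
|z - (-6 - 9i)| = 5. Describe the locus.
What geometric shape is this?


|z - z0| = r is a circle with center z0 and radius r.
Center = (-6, -9), radius = 5

Circle with center (-6, -9) and radius 5


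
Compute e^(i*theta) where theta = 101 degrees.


cos(101°) = -0.1908
sin(101°) = 0.9816

e^(i*101°) = -0.1908 + 0.9816i


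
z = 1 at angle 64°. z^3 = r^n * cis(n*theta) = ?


r^3 = 1^3 = 1
n*theta = 3*64° = 192° = 192° (mod 360)
a = 1*cos(192°) = -0.9781
b = 1*sin(192°) = -0.2079

1 cis(192°) = -0.9781 - 0.2079i


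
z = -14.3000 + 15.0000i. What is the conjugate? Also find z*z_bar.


z_bar = -14.3000 - 15.0000i
z*z_bar = (-14.3)^2 + 15^2 = 204.49 + 225 = 429.49

z_bar = -14.3000 - 15.0000i, z*z_bar = 429.49


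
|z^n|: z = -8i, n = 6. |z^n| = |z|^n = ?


|z| = sqrt(0+64) = sqrt(64) = 8
|z^6| = |z|^6 = 8^6 = 262144

|z^6| = 262144


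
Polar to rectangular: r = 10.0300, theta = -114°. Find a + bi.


a = 10.0300*cos(-114°) = 10.0300*(-0.40674) = -4.0796
b = 10.0300*sin(-114°) = 10.0300*(-0.91355) = -9.1629

-4.0796 - 9.1629i


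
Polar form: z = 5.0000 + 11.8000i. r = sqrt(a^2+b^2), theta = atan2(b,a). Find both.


r = sqrt(25+139.24) = sqrt(164.24) = 12.8156
theta = atan2(11.8, 5) = 67.0362 degrees

r = 12.8156, theta = 67.0362 degrees


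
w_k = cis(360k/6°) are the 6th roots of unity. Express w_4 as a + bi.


Angle = 360*4/6 = 240°
a = cos(240°) = -0.5000
b = sin(240°) = -0.8660

-0.5000 - 0.8660i


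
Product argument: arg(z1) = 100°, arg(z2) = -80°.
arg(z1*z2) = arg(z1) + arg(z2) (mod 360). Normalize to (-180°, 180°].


arg(z1*z2) = 100° - 80° = 20°
Normalized to (-180°, 180°]: 20°

20°


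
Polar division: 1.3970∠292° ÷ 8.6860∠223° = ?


r = 1.3970 / 8.6860 = 0.1608
theta = 292° - 223° = 69° = 69° (mod 360)

0.1608 cis(69°)


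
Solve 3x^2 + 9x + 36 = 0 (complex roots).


disc = 9^2 - 4*3*36 = 81 - 432 = -351
sqrt(|disc|) = sqrt(351) = 18.7350
Real part = -9/(2*3) = -1.5000
Imag part = 18.7350/(2*3) = 3.1225

-1.5000 ± 3.1225i


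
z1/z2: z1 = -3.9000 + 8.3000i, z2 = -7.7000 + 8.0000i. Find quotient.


Conjugate of z2 = -7.7000 - 8.0000i
Numerator: (-3.9000 + 8.3000i)(-7.7000 - 8.0000i) = 96.4300 - 32.7100i
Denominator: (-7.7)^2 + 8^2 = 123.29
Result = (96.4300 - 32.7100i)/123.29

0.7821 - 0.2653i


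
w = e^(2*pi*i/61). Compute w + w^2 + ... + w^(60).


With w = e^(2*pi*i/61), all 61 of the 61th roots of unity w^0 = 1, w, ..., w^(60) sum to 0: 1 + w + ... + w^(60) = (1 - w^61)/(1 - w) = 0 since w^61 = 1, w ≠ 1.
Removing the root 1: w + w^2 + ... + w^(60) = 0 - 1 = -1

Sum = -1


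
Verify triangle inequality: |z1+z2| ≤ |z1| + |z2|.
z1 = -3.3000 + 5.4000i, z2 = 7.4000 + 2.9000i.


|z1| = sqrt((-3.3)^2 + 5.4^2) = sqrt(40.05) = 6.3285
|z2| = sqrt(7.4^2 + 2.9^2) = sqrt(63.17) = 7.9480
z1+z2 = 4.1000 + 8.3000i
|z1+z2| = sqrt(85.7) = 9.2574
|z1|+|z2| = 6.3285 + 7.9480 = 14.2765

|z1+z2| = 9.2574 ≤ |z1|+|z2| = 14.2765 (verified)


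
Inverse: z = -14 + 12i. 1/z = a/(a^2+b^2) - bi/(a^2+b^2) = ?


|z|^2 = 196+144 = 340
1/z = (-14 - 12i)/340

1/z = -0.0412 - 0.0353i


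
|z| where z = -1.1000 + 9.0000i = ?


|z| = sqrt((-1.1)^2 + 9^2) = sqrt(1.21 + 81) = sqrt(82.21) = 9.0670

|z| = 9.0670


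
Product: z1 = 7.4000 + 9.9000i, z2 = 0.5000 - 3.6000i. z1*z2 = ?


Real = 7.4*0.5 - 9.9*(-3.6) = 3.7 - (-35.64) = 39.34
Imag = 7.4*(-3.6) + 0.5*9.9 = -26.64 + 4.95 = -21.69

39.3400 - 21.6900i


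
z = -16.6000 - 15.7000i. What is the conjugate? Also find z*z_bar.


z_bar = -16.6000 + 15.7000i
z*z_bar = (-16.6)^2 + (-15.7)^2 = 275.56 + 246.49 = 522.05

z_bar = -16.6000 + 15.7000i, z*z_bar = 522.05


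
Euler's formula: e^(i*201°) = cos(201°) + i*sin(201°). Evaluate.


cos(201°) = -0.9336
sin(201°) = -0.3584

e^(i*201°) = -0.9336 - 0.3584i


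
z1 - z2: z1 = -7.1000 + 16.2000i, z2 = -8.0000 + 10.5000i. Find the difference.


Real: -7.1 + 8 = 0.9
Imag: 16.2 - 10.5 = 5.7

0.9000 + 5.7000i


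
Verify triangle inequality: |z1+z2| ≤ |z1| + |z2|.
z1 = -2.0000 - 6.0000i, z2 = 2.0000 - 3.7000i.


|z1| = sqrt((-2)^2 + (-6)^2) = sqrt(40) = 6.3246
|z2| = sqrt(2^2 + (-3.7)^2) = sqrt(17.69) = 4.2059
z1+z2 = -9.7000i
|z1+z2| = sqrt(94.09) = 9.7000
|z1|+|z2| = 6.3246 + 4.2059 = 10.5305

|z1+z2| = 9.7000 ≤ |z1|+|z2| = 10.5305 (verified)


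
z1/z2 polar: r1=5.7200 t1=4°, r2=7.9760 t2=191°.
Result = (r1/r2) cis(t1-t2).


r = 5.7200 / 7.9760 = 0.7172
theta = 4° - 191° = -187° = 173° (mod 360)

0.7172 cis(173°)


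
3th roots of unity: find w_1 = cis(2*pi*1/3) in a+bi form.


Angle = 360*1/3 = 120°
a = cos(120°) = -0.5000
b = sin(120°) = 0.8660

-0.5000 + 0.8660i


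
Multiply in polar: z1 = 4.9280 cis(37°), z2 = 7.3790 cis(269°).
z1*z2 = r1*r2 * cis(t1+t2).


r = 4.9280 * 7.3790 = 36.3637
theta = 37° + 269° = 306° = 306° (mod 360)

36.3637 cis(306°)


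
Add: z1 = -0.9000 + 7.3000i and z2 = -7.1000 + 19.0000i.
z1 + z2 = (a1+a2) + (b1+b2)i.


Real: -0.9 - 7.1 = -8
Imag: 7.3 + 19 = 26.3

-8.0000 + 26.3000i


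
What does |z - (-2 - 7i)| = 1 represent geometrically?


|z - z0| = r is a circle with center z0 and radius r.
Center = (-2, -7), radius = 1

Circle with center (-2, -7) and radius 1


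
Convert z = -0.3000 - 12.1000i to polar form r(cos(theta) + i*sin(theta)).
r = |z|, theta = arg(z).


r = sqrt(0.09+146.41) = sqrt(146.5) = 12.1037
theta = atan2(-12.1, -0.3) = -91.4203 degrees

r = 12.1037, theta = -91.4203 degrees


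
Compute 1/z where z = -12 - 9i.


|z|^2 = 144+81 = 225
1/z = (-12 + 9i)/225

1/z = -0.0533 + 0.0400i


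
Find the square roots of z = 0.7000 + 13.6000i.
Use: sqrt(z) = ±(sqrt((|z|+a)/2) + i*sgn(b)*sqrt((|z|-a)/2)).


|z| = sqrt(0.49+184.96) = 13.6180
sqrt((|z|+a)/2) = sqrt((13.6180+0.7)/2) = sqrt(7.1590) = 2.6756
sqrt((|z|-a)/2) = sqrt((13.6180-0.7)/2) = sqrt(6.4590) = 2.5415

±(2.6756 + 2.5415i) i.e. 2.6756 + 2.5415i and -2.6756 - 2.5415i


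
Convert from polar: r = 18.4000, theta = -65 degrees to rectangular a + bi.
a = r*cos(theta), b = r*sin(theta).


a = 18.4000*cos(-65°) = 18.4000*0.42262 = 7.7762
b = 18.4000*sin(-65°) = 18.4000*(-0.90631) = -16.6761

7.7762 - 16.6761i


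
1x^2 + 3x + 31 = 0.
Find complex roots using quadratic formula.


disc = 3^2 - 4*1*31 = 9 - 124 = -115
sqrt(|disc|) = sqrt(115) = 10.7238
Real part = -3/(2*1) = -1.5000
Imag part = 10.7238/(2*1) = 5.3619

-1.5000 ± 5.3619i


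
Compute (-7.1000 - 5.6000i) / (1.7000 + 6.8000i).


Conjugate of z2 = 1.7000 - 6.8000i
Numerator: (-7.1000 - 5.6000i)(1.7000 - 6.8000i) = -50.1500 + 38.7600i
Denominator: 1.7^2 + 6.8^2 = 49.13
Result = (-50.1500 + 38.7600i)/49.13

-1.0208 + 0.7889i


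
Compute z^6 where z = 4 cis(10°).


r^6 = 4^6 = 4096
n*theta = 6*10° = 60° = 60° (mod 360)
a = 4096*cos(60°) = 2048.0000
b = 4096*sin(60°) = 3547.2401

4096 cis(60°) = 2048.0000 + 3547.2401i


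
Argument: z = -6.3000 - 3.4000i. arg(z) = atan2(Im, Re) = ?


Re = -6.3, Im = -3.4
arg = atan2(-3.4, -6.3) = -151.6450 degrees

arg(z) = -151.6450 degrees


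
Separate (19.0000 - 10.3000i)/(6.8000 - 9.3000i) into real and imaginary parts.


Multiply by conjugate: (19.0000 - 10.3000i)(6.8000 + 9.3000i) / (6.8^2 + (-9.3)^2)
Numerator real = 19*6.8 - (10.3)*(-9.3) = 224.99
Numerator imag = -10.3*6.8 - 19*(-9.3) = 106.66
Denominator = 132.73
Re(z) = 224.99/132.73 = 1.6951
Im(z) = 106.66/132.73 = 0.8036

Re(z) = 1.6951, Im(z) = 0.8036


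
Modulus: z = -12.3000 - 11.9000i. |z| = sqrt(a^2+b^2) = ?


|z| = sqrt((-12.3)^2 + (-11.9)^2) = sqrt(151.29 + 141.61) = sqrt(292.9) = 17.1143

|z| = 17.1143


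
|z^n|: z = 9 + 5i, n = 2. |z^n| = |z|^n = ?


|z| = sqrt(81+25) = sqrt(106) = 10.2956
|z^2| = |z|^2 = (sqrt(106))^2 = 106

|z^2| = 106


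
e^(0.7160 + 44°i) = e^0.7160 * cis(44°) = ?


e^0.7160 = 2.0462
cos(44°) = 0.71934
sin(44°) = 0.69466
Real = 2.0462*0.71934 = 1.4719
Imag = 2.0462*0.69466 = 1.4214

1.4719 + 1.4214i


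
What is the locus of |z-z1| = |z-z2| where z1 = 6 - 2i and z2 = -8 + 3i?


Equal distances means the locus is the perpendicular bisector of z1 and z2.
Midpoint = ((6+(-8))/2, (-2+3)/2) = (-1.0000, 0.5000)

Perpendicular bisector through (-1.0000, 0.5000)


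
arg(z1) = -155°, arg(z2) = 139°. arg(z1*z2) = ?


arg(z1*z2) = -155° + 139° = -16°
Normalized to (-180°, 180°]: -16°

-16°


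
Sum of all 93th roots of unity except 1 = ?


With w = e^(2*pi*i/93), all 93 of the 93th roots of unity w^0 = 1, w, ..., w^(92) sum to 0: 1 + w + ... + w^(92) = (1 - w^93)/(1 - w) = 0 since w^93 = 1, w ≠ 1.
Removing the root 1: w + w^2 + ... + w^(92) = 0 - 1 = -1

Sum = -1


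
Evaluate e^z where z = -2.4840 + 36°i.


e^-2.4840 = 0.0834
cos(36°) = 0.809
sin(36°) = 0.5878
Real = 0.0834*0.809 = 0.0675
Imag = 0.0834*0.5878 = 0.0490

0.0675 + 0.0490i


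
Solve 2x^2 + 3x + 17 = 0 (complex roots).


disc = 3^2 - 4*2*17 = 9 - 136 = -127
sqrt(|disc|) = sqrt(127) = 11.2694
Real part = -3/(2*2) = -0.7500
Imag part = 11.2694/(2*2) = 2.8174

-0.7500 ± 2.8174i


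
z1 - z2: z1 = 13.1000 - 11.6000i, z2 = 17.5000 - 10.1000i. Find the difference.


Real: 13.1 - 17.5 = -4.4
Imag: -11.6 + 10.1 = -1.5

-4.4000 - 1.5000i


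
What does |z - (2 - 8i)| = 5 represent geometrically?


|z - z0| = r is a circle with center z0 and radius r.
Center = (2, -8), radius = 5

Circle with center (2, -8) and radius 5


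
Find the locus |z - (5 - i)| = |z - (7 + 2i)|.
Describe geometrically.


Equal distances means the locus is the perpendicular bisector of z1 and z2.
Midpoint = ((5+7)/2, (-1+2)/2) = (6.0000, 0.5000)

Perpendicular bisector through (6.0000, 0.5000)


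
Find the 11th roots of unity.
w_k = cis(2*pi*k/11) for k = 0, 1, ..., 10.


The 11th roots of unity are cis(360k/11°) for k=0..10
Angle step = 360/11 = 32.7273°
Primitive root: cis(32.7273°)
Primitive root = 0.8413 + 0.5406i

11 roots at angles: 0°, 32.7273°, 65.4545°, 98.1818°, 130.9091°, 163.6364°, 196.3636°, 229.0909°, 261.8182°, 294.5455°, 327.2727°


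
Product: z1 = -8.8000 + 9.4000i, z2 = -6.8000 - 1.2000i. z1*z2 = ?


Real = -8.8*(-6.8) - 9.4*(-1.2) = 59.84 - (-11.28) = 71.12
Imag = -8.8*(-1.2) - (6.8)*9.4 = 10.56 - (63.92) = -53.36

71.1200 - 53.3600i


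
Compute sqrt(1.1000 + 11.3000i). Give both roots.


|z| = sqrt(1.21+127.69) = 11.3534
sqrt((|z|+a)/2) = sqrt((11.3534+1.1)/2) = sqrt(6.2267) = 2.4953
sqrt((|z|-a)/2) = sqrt((11.3534-1.1)/2) = sqrt(5.1267) = 2.2642

±(2.4953 + 2.2642i) i.e. 2.4953 + 2.2642i and -2.4953 - 2.2642i


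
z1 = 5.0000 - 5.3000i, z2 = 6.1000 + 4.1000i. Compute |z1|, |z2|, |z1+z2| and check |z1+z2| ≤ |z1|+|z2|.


|z1| = sqrt(5^2 + (-5.3)^2) = sqrt(53.09) = 7.2863
|z2| = sqrt(6.1^2 + 4.1^2) = sqrt(54.02) = 7.3498
z1+z2 = 11.1000 - 1.2000i
|z1+z2| = sqrt(124.65) = 11.1647
|z1|+|z2| = 7.2863 + 7.3498 = 14.6361

|z1+z2| = 11.1647 ≤ |z1|+|z2| = 14.6361 (verified)


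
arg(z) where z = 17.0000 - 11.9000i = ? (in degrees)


Re = 17, Im = -11.9
arg = atan2(-11.9, 17) = -34.9920 degrees

arg(z) = -34.9920 degrees


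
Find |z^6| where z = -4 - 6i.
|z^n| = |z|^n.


|z| = sqrt(16+36) = sqrt(52) = 7.2111
|z^6| = |z|^6 = (sqrt(52))^6 = 52^3 = 140608

|z^6| = 140608


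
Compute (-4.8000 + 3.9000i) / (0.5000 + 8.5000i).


Conjugate of z2 = 0.5000 - 8.5000i
Numerator: (-4.8000 + 3.9000i)(0.5000 - 8.5000i) = 30.7500 + 42.7500i
Denominator: 0.5^2 + 8.5^2 = 72.5
Result = (30.7500 + 42.7500i)/72.5

0.4241 + 0.5897i


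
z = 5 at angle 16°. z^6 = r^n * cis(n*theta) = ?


r^6 = 5^6 = 15625
n*theta = 6*16° = 96° = 96° (mod 360)
a = 15625*cos(96°) = -1633.2572
b = 15625*sin(96°) = 15539.4046

15625 cis(96°) = -1633.2572 + 15539.4046i


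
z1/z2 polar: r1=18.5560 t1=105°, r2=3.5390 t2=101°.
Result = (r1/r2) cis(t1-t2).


r = 18.5560 / 3.5390 = 5.2433
theta = 105° - 101° = 4° = 4° (mod 360)

5.2433 cis(4°)


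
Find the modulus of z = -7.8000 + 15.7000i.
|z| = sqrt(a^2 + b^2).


|z| = sqrt((-7.8)^2 + 15.7^2) = sqrt(60.84 + 246.49) = sqrt(307.33) = 17.5308

|z| = 17.5308


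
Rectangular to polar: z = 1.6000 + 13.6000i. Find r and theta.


r = sqrt(2.56+184.96) = sqrt(187.52) = 13.6938
theta = atan2(13.6, 1.6) = 83.2902 degrees

r = 13.6938, theta = 83.2902 degrees


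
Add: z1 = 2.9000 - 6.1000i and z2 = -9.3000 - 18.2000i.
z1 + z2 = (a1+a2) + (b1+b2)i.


Real: 2.9 - 9.3 = -6.4
Imag: -6.1 - 18.2 = -24.3

-6.4000 - 24.3000i


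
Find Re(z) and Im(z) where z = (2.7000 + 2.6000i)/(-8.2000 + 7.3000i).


Multiply by conjugate: (2.7000 + 2.6000i)(-8.2000 - 7.3000i) / ((-8.2)^2 + 7.3^2)
Numerator real = 2.7*(-8.2) + 2.6*7.3 = -3.16
Numerator imag = 2.6*(-8.2) - 2.7*7.3 = -41.03
Denominator = 120.53
Re(z) = -3.16/120.53 = -0.0262
Im(z) = -41.03/120.53 = -0.3404

Re(z) = -0.0262, Im(z) = -0.3404


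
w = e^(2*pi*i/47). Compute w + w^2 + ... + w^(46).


With w = e^(2*pi*i/47), all 47 of the 47th roots of unity w^0 = 1, w, ..., w^(46) sum to 0: 1 + w + ... + w^(46) = (1 - w^47)/(1 - w) = 0 since w^47 = 1, w ≠ 1.
Removing the root 1: w + w^2 + ... + w^(46) = 0 - 1 = -1

Sum = -1


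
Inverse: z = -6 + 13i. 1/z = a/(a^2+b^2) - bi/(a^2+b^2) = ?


|z|^2 = 36+169 = 205
1/z = (-6 - 13i)/205

1/z = -0.0293 - 0.0634i


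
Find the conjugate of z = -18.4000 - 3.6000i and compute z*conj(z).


z_bar = -18.4000 + 3.6000i
z*z_bar = (-18.4)^2 + (-3.6)^2 = 338.56 + 12.96 = 351.52

z_bar = -18.4000 + 3.6000i, z*z_bar = 351.52


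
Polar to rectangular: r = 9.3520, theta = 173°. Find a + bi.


a = 9.3520*cos(173°) = 9.3520*(-0.99255) = -9.2823
b = 9.3520*sin(173°) = 9.3520*0.12187 = 1.1397

-9.2823 + 1.1397i


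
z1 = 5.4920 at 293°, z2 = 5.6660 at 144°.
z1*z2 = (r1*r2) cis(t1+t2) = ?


r = 5.4920 * 5.6660 = 31.1177
theta = 293° + 144° = 437° = 77° (mod 360)

31.1177 cis(77°)


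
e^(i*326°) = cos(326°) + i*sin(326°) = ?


cos(326°) = 0.8290
sin(326°) = -0.5592

e^(i*326°) = 0.8290 - 0.5592i


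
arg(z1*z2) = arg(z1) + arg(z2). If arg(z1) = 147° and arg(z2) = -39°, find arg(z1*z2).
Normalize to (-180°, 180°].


arg(z1*z2) = 147° - 39° = 108°
Normalized to (-180°, 180°]: 108°

108°


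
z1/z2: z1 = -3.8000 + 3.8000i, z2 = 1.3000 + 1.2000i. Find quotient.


Conjugate of z2 = 1.3000 - 1.2000i
Numerator: (-3.8000 + 3.8000i)(1.3000 - 1.2000i) = -0.3800 + 9.5000i
Denominator: 1.3^2 + 1.2^2 = 3.13
Result = (-0.3800 + 9.5000i)/3.13

-0.1214 + 3.0351i


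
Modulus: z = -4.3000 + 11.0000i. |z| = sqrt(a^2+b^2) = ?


|z| = sqrt((-4.3)^2 + 11^2) = sqrt(18.49 + 121) = sqrt(139.49) = 11.8106

|z| = 11.8106


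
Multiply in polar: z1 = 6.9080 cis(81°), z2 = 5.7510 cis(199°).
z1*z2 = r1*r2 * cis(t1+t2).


r = 6.9080 * 5.7510 = 39.7279
theta = 81° + 199° = 280° = 280° (mod 360)

39.7279 cis(280°)


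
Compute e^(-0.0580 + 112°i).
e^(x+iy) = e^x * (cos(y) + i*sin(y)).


e^-0.0580 = 0.9436
cos(112°) = -0.3746
sin(112°) = 0.9272
Real = 0.9436*(-0.3746) = -0.3535
Imag = 0.9436*0.9272 = 0.8749

-0.3535 + 0.8749i


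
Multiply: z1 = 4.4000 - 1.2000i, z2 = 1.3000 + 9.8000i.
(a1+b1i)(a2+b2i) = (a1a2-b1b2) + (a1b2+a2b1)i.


Real = 4.4*1.3 - (-1.2)*9.8 = 5.72 - (-11.76) = 17.48
Imag = 4.4*9.8 + 1.3*(-1.2) = 43.12 - (1.56) = 41.56

17.4800 + 41.5600i


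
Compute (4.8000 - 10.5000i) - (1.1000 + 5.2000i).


Real: 4.8 - 1.1 = 3.7
Imag: -10.5 - 5.2 = -15.7

3.7000 - 15.7000i


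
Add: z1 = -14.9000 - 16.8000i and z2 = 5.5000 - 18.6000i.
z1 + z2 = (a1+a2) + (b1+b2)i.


Real: -14.9 + 5.5 = -9.4
Imag: -16.8 - 18.6 = -35.4

-9.4000 - 35.4000i


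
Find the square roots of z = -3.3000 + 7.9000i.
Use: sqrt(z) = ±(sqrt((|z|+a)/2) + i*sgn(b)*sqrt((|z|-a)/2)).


|z| = sqrt(10.89+62.41) = 8.5615
sqrt((|z|+a)/2) = sqrt((8.5615+(-3.3))/2) = sqrt(2.6308) = 1.6220
sqrt((|z|-a)/2) = sqrt((8.5615-(-3.3))/2) = sqrt(5.9308) = 2.4353

±(1.6220 + 2.4353i) i.e. 1.6220 + 2.4353i and -1.6220 - 2.4353i


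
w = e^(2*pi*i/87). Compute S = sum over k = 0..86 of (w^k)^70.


The roots are w_k = w^k with w = e^(2*pi*i/87), and (w^k)^70 = (w^70)^k.
So S = 1 + u + u^2 + ... + u^(86) with u = w^70.
70 = 0*87 + 70, so 70 is not a multiple of 87: u = w^70 ≠ 1 (w is a primitive 87th root), while u^87 = (w^87)^70 = 1.
Geometric series: S = (1 - u^87)/(1 - u) = (1 - 1)/(1 - u) = 0

S = 0


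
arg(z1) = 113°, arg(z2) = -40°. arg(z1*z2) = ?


arg(z1*z2) = 113° - 40° = 73°
Normalized to (-180°, 180°]: 73°

73°


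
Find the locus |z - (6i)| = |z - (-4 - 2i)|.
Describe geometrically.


Equal distances means the locus is the perpendicular bisector of z1 and z2.
Midpoint = ((0+(-4))/2, (6+(-2))/2) = (-2.0000, 2.0000)

Perpendicular bisector through (-2.0000, 2.0000)


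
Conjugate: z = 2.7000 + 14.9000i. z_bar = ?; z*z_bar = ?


z_bar = 2.7000 - 14.9000i
z*z_bar = 2.7^2 + 14.9^2 = 7.29 + 222.01 = 229.3

z_bar = 2.7000 - 14.9000i, z*z_bar = 229.3


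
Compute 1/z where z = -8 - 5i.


|z|^2 = 64+25 = 89
1/z = (-8 + 5i)/89

1/z = -0.0899 + 0.0562i


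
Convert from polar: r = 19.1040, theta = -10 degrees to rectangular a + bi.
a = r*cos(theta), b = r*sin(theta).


a = 19.1040*cos(-10°) = 19.1040*0.98481 = 18.8138
b = 19.1040*sin(-10°) = 19.1040*(-0.17365) = -3.3174

18.8138 - 3.3174i


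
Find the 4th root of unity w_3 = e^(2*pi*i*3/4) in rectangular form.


Angle = 360*3/4 = 270°
a = cos(270°) = 0
b = sin(270°) = -1.0000

0 - 1.0000i


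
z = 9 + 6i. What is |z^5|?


|z| = sqrt(81+36) = sqrt(117) = 10.8167
|z^5| = |z|^5 = (sqrt(117))^5 = 117^2 * sqrt(117) = 13689*sqrt(117)

|z^5| = 13689*sqrt(117) ≈ 148069.1742


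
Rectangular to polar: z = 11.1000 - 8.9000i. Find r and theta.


r = sqrt(123.21+79.21) = sqrt(202.42) = 14.2274
theta = atan2(-8.9, 11.1) = -38.7227 degrees

r = 14.2274, theta = -38.7227 degrees


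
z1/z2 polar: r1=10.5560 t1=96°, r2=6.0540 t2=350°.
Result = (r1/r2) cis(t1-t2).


r = 10.5560 / 6.0540 = 1.7436
theta = 96° - 350° = -254° = 106° (mod 360)

1.7436 cis(106°)


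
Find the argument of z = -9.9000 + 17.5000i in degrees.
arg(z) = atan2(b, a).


Re = -9.9, Im = 17.5
arg = atan2(17.5, -9.9) = 119.4975 degrees

arg(z) = 119.4975 degrees


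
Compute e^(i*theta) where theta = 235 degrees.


cos(235°) = -0.5736
sin(235°) = -0.8192

e^(i*235°) = -0.5736 - 0.8192i


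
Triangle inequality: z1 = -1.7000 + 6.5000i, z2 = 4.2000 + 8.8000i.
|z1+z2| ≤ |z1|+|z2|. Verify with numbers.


|z1| = sqrt((-1.7)^2 + 6.5^2) = sqrt(45.14) = 6.7186
|z2| = sqrt(4.2^2 + 8.8^2) = sqrt(95.08) = 9.7509
z1+z2 = 2.5000 + 15.3000i
|z1+z2| = sqrt(240.34) = 15.5029
|z1|+|z2| = 6.7186 + 9.7509 = 16.4695

|z1+z2| = 15.5029 ≤ |z1|+|z2| = 16.4695 (verified)


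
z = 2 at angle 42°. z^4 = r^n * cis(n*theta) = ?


r^4 = 2^4 = 16
n*theta = 4*42° = 168° = 168° (mod 360)
a = 16*cos(168°) = -15.6504
b = 16*sin(168°) = 3.3266

16 cis(168°) = -15.6504 + 3.3266i


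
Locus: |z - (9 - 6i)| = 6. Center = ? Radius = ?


|z - z0| = r is a circle with center z0 and radius r.
Center = (9, -6), radius = 6

Circle with center (9, -6) and radius 6


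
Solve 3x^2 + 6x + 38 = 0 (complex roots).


disc = 6^2 - 4*3*38 = 36 - 456 = -420
sqrt(|disc|) = sqrt(420) = 20.4939
Real part = -6/(2*3) = -1.0000
Imag part = 20.4939/(2*3) = 3.4157

-1.0000 ± 3.4157i


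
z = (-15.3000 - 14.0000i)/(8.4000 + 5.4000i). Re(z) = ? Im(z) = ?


Multiply by conjugate: (-15.3000 - 14.0000i)(8.4000 - 5.4000i) / (8.4^2 + 5.4^2)
Numerator real = -15.3*8.4 - (14)*5.4 = -204.12
Numerator imag = -14*8.4 - (-15.3)*5.4 = -34.98
Denominator = 99.72
Re(z) = -204.12/99.72 = -2.0469
Im(z) = -34.98/99.72 = -0.3508

Re(z) = -2.0469, Im(z) = -0.3508


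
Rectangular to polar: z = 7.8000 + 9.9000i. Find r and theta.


r = sqrt(60.84+98.01) = sqrt(158.85) = 12.6036
theta = atan2(9.9, 7.8) = 51.7662 degrees

r = 12.6036, theta = 51.7662 degrees


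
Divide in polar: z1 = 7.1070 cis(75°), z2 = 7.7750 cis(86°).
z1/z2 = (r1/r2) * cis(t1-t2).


r = 7.1070 / 7.7750 = 0.9141
theta = 75° - 86° = -11° = 349° (mod 360)

0.9141 cis(349°)


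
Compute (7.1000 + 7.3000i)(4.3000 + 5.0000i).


Real = 7.1*4.3 - 7.3*5 = 30.53 - 36.5 = -5.97
Imag = 7.1*5 + 4.3*7.3 = 35.5 + 31.39 = 66.89

-5.9700 + 66.8900i


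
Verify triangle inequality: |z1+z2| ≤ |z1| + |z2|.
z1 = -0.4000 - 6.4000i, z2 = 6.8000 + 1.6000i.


|z1| = sqrt((-0.4)^2 + (-6.4)^2) = sqrt(41.12) = 6.4125
|z2| = sqrt(6.8^2 + 1.6^2) = sqrt(48.8) = 6.9857
z1+z2 = 6.4000 - 4.8000i
|z1+z2| = sqrt(64) = 8.0000
|z1|+|z2| = 6.4125 + 6.9857 = 13.3982

|z1+z2| = 8.0000 ≤ |z1|+|z2| = 13.3982 (verified)


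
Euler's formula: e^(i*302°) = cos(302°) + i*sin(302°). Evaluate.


cos(302°) = 0.5299
sin(302°) = -0.8480

e^(i*302°) = 0.5299 - 0.8480i


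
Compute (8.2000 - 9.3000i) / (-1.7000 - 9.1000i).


Conjugate of z2 = -1.7000 + 9.1000i
Numerator: (8.2000 - 9.3000i)(-1.7000 + 9.1000i) = 70.6900 + 90.4300i
Denominator: (-1.7)^2 + (-9.1)^2 = 85.7
Result = (70.6900 + 90.4300i)/85.7

0.8249 + 1.0552i


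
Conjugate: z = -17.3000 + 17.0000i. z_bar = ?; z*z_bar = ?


z_bar = -17.3000 - 17.0000i
z*z_bar = (-17.3)^2 + 17^2 = 299.29 + 289 = 588.29

z_bar = -17.3000 - 17.0000i, z*z_bar = 588.29


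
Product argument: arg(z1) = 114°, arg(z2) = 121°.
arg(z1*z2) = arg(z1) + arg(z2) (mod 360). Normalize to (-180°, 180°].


arg(z1*z2) = 114° + 121° = 235°
Normalized to (-180°, 180°]: -125°

-125°


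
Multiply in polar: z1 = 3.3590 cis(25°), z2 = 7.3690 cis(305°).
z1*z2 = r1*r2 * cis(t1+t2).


r = 3.3590 * 7.3690 = 24.7525
theta = 25° + 305° = 330° = 330° (mod 360)

24.7525 cis(330°)


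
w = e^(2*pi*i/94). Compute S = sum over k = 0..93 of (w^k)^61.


The roots are w_k = w^k with w = e^(2*pi*i/94), and (w^k)^61 = (w^61)^k.
So S = 1 + u + u^2 + ... + u^(93) with u = w^61.
61 = 0*94 + 61, so 61 is not a multiple of 94: u = w^61 ≠ 1 (w is a primitive 94th root), while u^94 = (w^94)^61 = 1.
Geometric series: S = (1 - u^94)/(1 - u) = (1 - 1)/(1 - u) = 0

S = 0


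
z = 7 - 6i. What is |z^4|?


|z| = sqrt(49+36) = sqrt(85) = 9.2195
|z^4| = |z|^4 = (sqrt(85))^4 = 85^2 = 7225

|z^4| = 7225


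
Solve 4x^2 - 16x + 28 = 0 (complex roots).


disc = (-16)^2 - 4*4*28 = 256 - 448 = -192
sqrt(|disc|) = sqrt(192) = 13.8564
Real part = 16/(2*4) = 2.0000
Imag part = 13.8564/(2*4) = 1.7321

2.0000 ± 1.7321i


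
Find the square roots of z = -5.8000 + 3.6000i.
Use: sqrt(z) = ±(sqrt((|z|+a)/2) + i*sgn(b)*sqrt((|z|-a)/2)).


|z| = sqrt(33.64+12.96) = 6.8264
sqrt((|z|+a)/2) = sqrt((6.8264+(-5.8))/2) = sqrt(0.5132) = 0.7164
sqrt((|z|-a)/2) = sqrt((6.8264-(-5.8))/2) = sqrt(6.3132) = 2.5126

±(0.7164 + 2.5126i) i.e. 0.7164 + 2.5126i and -0.7164 - 2.5126i


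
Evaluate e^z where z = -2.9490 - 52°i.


e^-2.9490 = 0.0524
cos(-52°) = 0.6157
sin(-52°) = -0.788
Real = 0.0524*0.6157 = 0.0323
Imag = 0.0524*(-0.788) = -0.0413

0.0323 - 0.0413i


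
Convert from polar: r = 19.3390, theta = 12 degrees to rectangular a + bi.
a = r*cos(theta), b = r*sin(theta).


a = 19.3390*cos(12°) = 19.3390*0.97815 = 18.9164
b = 19.3390*sin(12°) = 19.3390*0.20791 = 4.0208

18.9164 + 4.0208i


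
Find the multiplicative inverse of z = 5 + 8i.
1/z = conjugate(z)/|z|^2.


|z|^2 = 25+64 = 89
1/z = (5 - 8i)/89

1/z = 0.0562 - 0.0899i


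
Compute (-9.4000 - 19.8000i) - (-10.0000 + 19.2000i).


Real: -9.4 + 10 = 0.6
Imag: -19.8 - 19.2 = -39

0.6000 - 39.0000i


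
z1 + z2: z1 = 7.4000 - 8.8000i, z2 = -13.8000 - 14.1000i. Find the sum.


Real: 7.4 - 13.8 = -6.4
Imag: -8.8 - 14.1 = -22.9

-6.4000 - 22.9000i


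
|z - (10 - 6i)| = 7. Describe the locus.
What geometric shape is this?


|z - z0| = r is a circle with center z0 and radius r.
Center = (10, -6), radius = 7

Circle with center (10, -6) and radius 7


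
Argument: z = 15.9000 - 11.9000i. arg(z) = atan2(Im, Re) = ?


Re = 15.9, Im = -11.9
arg = atan2(-11.9, 15.9) = -36.8122 degrees

arg(z) = -36.8122 degrees


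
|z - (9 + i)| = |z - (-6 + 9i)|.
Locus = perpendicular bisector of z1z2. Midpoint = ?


Equal distances means the locus is the perpendicular bisector of z1 and z2.
Midpoint = ((9+(-6))/2, (1+9)/2) = (1.5000, 5.0000)

Perpendicular bisector through (1.5000, 5.0000)


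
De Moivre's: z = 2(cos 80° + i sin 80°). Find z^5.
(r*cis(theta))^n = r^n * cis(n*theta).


r^5 = 2^5 = 32
n*theta = 5*80° = 400° = 40° (mod 360)
a = 32*cos(40°) = 24.5134
b = 32*sin(40°) = 20.5692

32 cis(40°) = 24.5134 + 20.5692i


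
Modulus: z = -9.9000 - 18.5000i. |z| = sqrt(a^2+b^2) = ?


|z| = sqrt((-9.9)^2 + (-18.5)^2) = sqrt(98.01 + 342.25) = sqrt(440.26) = 20.9824

|z| = 20.9824


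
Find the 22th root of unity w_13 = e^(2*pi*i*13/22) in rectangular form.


Angle = 360*13/22 = 212.7273°
a = cos(212.7273°) = -0.8413
b = sin(212.7273°) = -0.5406

-0.8413 - 0.5406i


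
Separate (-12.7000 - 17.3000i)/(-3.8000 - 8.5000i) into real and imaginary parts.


Multiply by conjugate: (-12.7000 - 17.3000i)(-3.8000 + 8.5000i) / ((-3.8)^2 + (-8.5)^2)
Numerator real = -12.7*(-3.8) - (17.3)*(-8.5) = 195.31
Numerator imag = -17.3*(-3.8) - (-12.7)*(-8.5) = -42.21
Denominator = 86.69
Re(z) = 195.31/86.69 = 2.2530
Im(z) = -42.21/86.69 = -0.4869

Re(z) = 2.2530, Im(z) = -0.4869


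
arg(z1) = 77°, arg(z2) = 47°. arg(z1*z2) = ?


arg(z1*z2) = 77° + 47° = 124°
Normalized to (-180°, 180°]: 124°

124°


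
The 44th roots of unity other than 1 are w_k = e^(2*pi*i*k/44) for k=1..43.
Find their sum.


With w = e^(2*pi*i/44), all 44 of the 44th roots of unity w^0 = 1, w, ..., w^(43) sum to 0: 1 + w + ... + w^(43) = (1 - w^44)/(1 - w) = 0 since w^44 = 1, w ≠ 1.
Removing the root 1: w + w^2 + ... + w^(43) = 0 - 1 = -1

Sum = -1


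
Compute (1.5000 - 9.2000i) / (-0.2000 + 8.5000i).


Conjugate of z2 = -0.2000 - 8.5000i
Numerator: (1.5000 - 9.2000i)(-0.2000 - 8.5000i) = -78.5000 - 10.9100i
Denominator: (-0.2)^2 + 8.5^2 = 72.29
Result = (-78.5000 - 10.9100i)/72.29

-1.0859 - 0.1509i


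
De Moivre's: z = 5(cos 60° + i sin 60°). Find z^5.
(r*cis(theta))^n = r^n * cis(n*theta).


r^5 = 5^5 = 3125
n*theta = 5*60° = 300° = 300° (mod 360)
a = 3125*cos(300°) = 1562.5000
b = 3125*sin(300°) = -2706.3294

3125 cis(300°) = 1562.5000 - 2706.3294i


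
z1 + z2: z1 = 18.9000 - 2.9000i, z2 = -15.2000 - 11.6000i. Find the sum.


Real: 18.9 - 15.2 = 3.7
Imag: -2.9 - 11.6 = -14.5

3.7000 - 14.5000i


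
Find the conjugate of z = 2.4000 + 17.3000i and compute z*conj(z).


z_bar = 2.4000 - 17.3000i
z*z_bar = 2.4^2 + 17.3^2 = 5.76 + 299.29 = 305.05

z_bar = 2.4000 - 17.3000i, z*z_bar = 305.05


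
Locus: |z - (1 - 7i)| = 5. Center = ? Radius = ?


|z - z0| = r is a circle with center z0 and radius r.
Center = (1, -7), radius = 5

Circle with center (1, -7) and radius 5


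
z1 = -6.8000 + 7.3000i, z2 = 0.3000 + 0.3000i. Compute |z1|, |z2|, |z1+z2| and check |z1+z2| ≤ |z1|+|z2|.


|z1| = sqrt((-6.8)^2 + 7.3^2) = sqrt(99.53) = 9.9765
|z2| = sqrt(0.3^2 + 0.3^2) = sqrt(0.18) = 0.4243
z1+z2 = -6.5000 + 7.6000i
|z1+z2| = sqrt(100.01) = 10.0005
|z1|+|z2| = 9.9765 + 0.4243 = 10.4008

|z1+z2| = 10.0005 ≤ |z1|+|z2| = 10.4008 (verified)


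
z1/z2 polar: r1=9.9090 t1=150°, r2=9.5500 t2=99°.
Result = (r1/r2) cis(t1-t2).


r = 9.9090 / 9.5500 = 1.0376
theta = 150° - 99° = 51° = 51° (mod 360)

1.0376 cis(51°)


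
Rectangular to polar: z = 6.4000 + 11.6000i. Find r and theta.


r = sqrt(40.96+134.56) = sqrt(175.52) = 13.2484
theta = atan2(11.6, 6.4) = 61.1134 degrees

r = 13.2484, theta = 61.1134 degrees


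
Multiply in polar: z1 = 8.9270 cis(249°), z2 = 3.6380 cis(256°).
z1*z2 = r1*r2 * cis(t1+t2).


r = 8.9270 * 3.6380 = 32.4764
theta = 249° + 256° = 505° = 145° (mod 360)

32.4764 cis(145°)


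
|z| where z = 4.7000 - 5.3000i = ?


|z| = sqrt(4.7^2 + (-5.3)^2) = sqrt(22.09 + 28.09) = sqrt(50.18) = 7.0838

|z| = 7.0838


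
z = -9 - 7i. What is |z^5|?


|z| = sqrt(81+49) = sqrt(130) = 11.4018
|z^5| = |z|^5 = (sqrt(130))^5 = 130^2 * sqrt(130) = 16900*sqrt(130)

|z^5| = 16900*sqrt(130) ≈ 192689.6468


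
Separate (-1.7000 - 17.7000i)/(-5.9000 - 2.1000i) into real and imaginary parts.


Multiply by conjugate: (-1.7000 - 17.7000i)(-5.9000 + 2.1000i) / ((-5.9)^2 + (-2.1)^2)
Numerator real = -1.7*(-5.9) - (17.7)*(-2.1) = 47.2
Numerator imag = -17.7*(-5.9) - (-1.7)*(-2.1) = 100.86
Denominator = 39.22
Re(z) = 47.2/39.22 = 1.2035
Im(z) = 100.86/39.22 = 2.5716

Re(z) = 1.2035, Im(z) = 2.5716


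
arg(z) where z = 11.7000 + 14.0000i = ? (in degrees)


Re = 11.7, Im = 14
arg = atan2(14, 11.7) = 50.1140 degrees

arg(z) = 50.1140 degrees


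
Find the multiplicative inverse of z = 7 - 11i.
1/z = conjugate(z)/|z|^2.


|z|^2 = 49+121 = 170
1/z = (7 + 11i)/170

1/z = 0.0412 + 0.0647i


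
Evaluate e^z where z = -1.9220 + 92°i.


e^-1.9220 = 0.1463
cos(92°) = -0.0349
sin(92°) = 0.9994
Real = 0.1463*(-0.0349) = -0.0051
Imag = 0.1463*0.9994 = 0.1462

-0.0051 + 0.1462i


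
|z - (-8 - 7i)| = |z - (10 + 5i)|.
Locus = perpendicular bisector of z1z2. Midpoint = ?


Equal distances means the locus is the perpendicular bisector of z1 and z2.
Midpoint = ((-8+10)/2, (-7+5)/2) = (1.0000, -1.0000)

Perpendicular bisector through (1.0000, -1.0000)


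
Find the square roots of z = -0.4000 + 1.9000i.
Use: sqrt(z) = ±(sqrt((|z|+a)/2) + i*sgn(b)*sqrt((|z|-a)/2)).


|z| = sqrt(0.16+3.61) = 1.9416
sqrt((|z|+a)/2) = sqrt((1.9416+(-0.4))/2) = sqrt(0.7708) = 0.8780
sqrt((|z|-a)/2) = sqrt((1.9416-(-0.4))/2) = sqrt(1.1708) = 1.0820

±(0.8780 + 1.0820i) i.e. 0.8780 + 1.0820i and -0.8780 - 1.0820i


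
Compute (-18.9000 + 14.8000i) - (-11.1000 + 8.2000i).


Real: -18.9 + 11.1 = -7.8
Imag: 14.8 - 8.2 = 6.6

-7.8000 + 6.6000i


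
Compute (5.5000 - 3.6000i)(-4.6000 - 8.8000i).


Real = 5.5*(-4.6) - (-3.6)*(-8.8) = -25.3 - 31.68 = -56.98
Imag = 5.5*(-8.8) - (4.6)*(-3.6) = -48.4 + 16.56 = -31.84

-56.9800 - 31.8400i


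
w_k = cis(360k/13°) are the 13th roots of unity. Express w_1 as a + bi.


Angle = 360*1/13 = 27.6923°
a = cos(27.6923°) = 0.8855
b = sin(27.6923°) = 0.4647

0.8855 + 0.4647i


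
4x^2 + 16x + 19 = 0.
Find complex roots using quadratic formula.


disc = 16^2 - 4*4*19 = 256 - 304 = -48
sqrt(|disc|) = sqrt(48) = 6.9282
Real part = -16/(2*4) = -2.0000
Imag part = 6.9282/(2*4) = 0.8660

-2.0000 ± 0.8660i


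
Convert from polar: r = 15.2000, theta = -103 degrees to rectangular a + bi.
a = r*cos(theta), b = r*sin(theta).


a = 15.2000*cos(-103°) = 15.2000*(-0.224951) = -3.4193
b = 15.2000*sin(-103°) = 15.2000*(-0.97437) = -14.8104

-3.4193 - 14.8104i


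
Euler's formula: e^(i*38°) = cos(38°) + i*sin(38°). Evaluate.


cos(38°) = 0.7880
sin(38°) = 0.6157

e^(i*38°) = 0.7880 + 0.6157i


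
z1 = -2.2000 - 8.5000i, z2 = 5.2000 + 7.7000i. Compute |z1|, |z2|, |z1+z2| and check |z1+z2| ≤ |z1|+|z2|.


|z1| = sqrt((-2.2)^2 + (-8.5)^2) = sqrt(77.09) = 8.7801
|z2| = sqrt(5.2^2 + 7.7^2) = sqrt(86.33) = 9.2914
z1+z2 = 3.0000 - 0.8000i
|z1+z2| = sqrt(9.64) = 3.1048
|z1|+|z2| = 8.7801 + 9.2914 = 18.0715

|z1+z2| = 3.1048 ≤ |z1|+|z2| = 18.0715 (verified)


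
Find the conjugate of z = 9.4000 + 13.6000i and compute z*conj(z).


z_bar = 9.4000 - 13.6000i
z*z_bar = 9.4^2 + 13.6^2 = 88.36 + 184.96 = 273.32

z_bar = 9.4000 - 13.6000i, z*z_bar = 273.32


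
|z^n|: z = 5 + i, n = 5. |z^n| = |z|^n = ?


|z| = sqrt(25+1) = sqrt(26) = 5.0990
|z^5| = |z|^5 = (sqrt(26))^5 = 26^2 * sqrt(26) = 676*sqrt(26)

|z^5| = 676*sqrt(26) ≈ 3446.9372
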